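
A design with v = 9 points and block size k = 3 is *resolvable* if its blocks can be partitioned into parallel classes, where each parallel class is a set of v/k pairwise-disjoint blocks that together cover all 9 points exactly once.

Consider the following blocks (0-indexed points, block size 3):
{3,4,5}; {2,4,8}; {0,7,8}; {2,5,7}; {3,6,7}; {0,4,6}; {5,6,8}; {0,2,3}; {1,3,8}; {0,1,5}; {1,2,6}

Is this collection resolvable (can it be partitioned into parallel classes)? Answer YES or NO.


v = 9, block size k = 3, number of blocks = 11.
For resolvability, blocks must partition into parallel classes of size v/k = 3.
Total blocks must therefore be a multiple of 3: 11 = 3·3 + 2 ⇒ not divisible ✗.
Resolvable? NO.

NO


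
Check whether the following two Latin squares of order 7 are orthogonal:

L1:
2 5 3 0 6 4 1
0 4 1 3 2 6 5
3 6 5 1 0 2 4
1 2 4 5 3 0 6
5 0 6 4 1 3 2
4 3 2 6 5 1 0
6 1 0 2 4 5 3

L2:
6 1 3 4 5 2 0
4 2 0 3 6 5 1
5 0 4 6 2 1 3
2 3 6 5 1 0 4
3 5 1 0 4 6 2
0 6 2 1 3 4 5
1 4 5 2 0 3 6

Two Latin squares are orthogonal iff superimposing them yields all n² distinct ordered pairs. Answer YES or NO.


Form the n² = 49 superimposed pairs (L1[i][j], L2[i][j]), row by row (rows and columns indexed from 0):
row 0: (2,6) (5,1) (3,3) (0,4) (6,5) (4,2) (1,0)
row 1: (0,4) (4,2) (1,0) (3,3) (2,6) (6,5) (5,1)
row 2: (3,5) (6,0) (5,4) (1,6) (0,2) (2,1) (4,3)
row 3: (1,2) (2,3) (4,6) (5,5) (3,1) (0,0) (6,4)
row 4: (5,3) (0,5) (6,1) (4,0) (1,4) (3,6) (2,2)
row 5: (4,0) (3,6) (2,2) (6,1) (5,3) (1,4) (0,5)
row 6: (6,1) (1,4) (0,5) (2,2) (4,0) (5,3) (3,6)
Orthogonality requires all 49 pairs distinct.
But the pair (0,4) repeats: cell (0,3) has L1 = 0, L2 = 4, and cell (1,0) has L1 = 0, L2 = 4.
A repeated pair means some other pair never occurs (only 28 distinct pairs out of 49), so the squares are not orthogonal.
Conclusion: NO.

NO


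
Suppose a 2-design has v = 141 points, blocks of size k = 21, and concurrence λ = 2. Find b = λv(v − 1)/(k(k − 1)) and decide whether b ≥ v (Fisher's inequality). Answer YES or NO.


b = λv(v − 1)/(k(k − 1)) = 2·141·140/(21·20) = 39480/420 = 94.
Compare with v = 141: b < v, so Fisher's inequality fails.

NO


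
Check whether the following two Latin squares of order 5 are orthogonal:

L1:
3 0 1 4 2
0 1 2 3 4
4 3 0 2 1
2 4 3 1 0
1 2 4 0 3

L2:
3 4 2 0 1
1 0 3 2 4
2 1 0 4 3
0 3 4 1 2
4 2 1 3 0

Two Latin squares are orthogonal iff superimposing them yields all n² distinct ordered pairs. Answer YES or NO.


Form the n² = 25 superimposed pairs (L1[i][j], L2[i][j]), row by row (rows and columns indexed from 0):
row 0: (3,3) (0,4) (1,2) (4,0) (2,1)
row 1: (0,1) (1,0) (2,3) (3,2) (4,4)
row 2: (4,2) (3,1) (0,0) (2,4) (1,3)
row 3: (2,0) (4,3) (3,4) (1,1) (0,2)
row 4: (1,4) (2,2) (4,1) (0,3) (3,0)
Orthogonality requires all 25 pairs distinct.
Check by first coordinate: for each symbol s of L1, list the L2 entries in the n cells where L1 = s; they must all differ.
  L1 = 0: L2 entries (in reading order) 4, 1, 0, 2, 3 — all 5 distinct ✓
  L1 = 1: L2 entries (in reading order) 2, 0, 3, 1, 4 — all 5 distinct ✓
  L1 = 2: L2 entries (in reading order) 1, 3, 4, 0, 2 — all 5 distinct ✓
  L1 = 3: L2 entries (in reading order) 3, 2, 1, 4, 0 — all 5 distinct ✓
  L1 = 4: L2 entries (in reading order) 0, 4, 2, 3, 1 — all 5 distinct ✓
Every symbol of L1 meets every symbol of L2 exactly once, so all 25 pairs are distinct (25 of 25).
Conclusion: YES.

YES


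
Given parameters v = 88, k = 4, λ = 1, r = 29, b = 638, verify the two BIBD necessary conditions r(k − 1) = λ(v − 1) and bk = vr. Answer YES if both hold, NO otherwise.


Condition (i): r(k − 1) = 29·3 = 87; λ(v − 1) = 1·87 = 87. Match? YES.
Condition (ii): bk = 638·4 = 2552; vr = 88·29 = 2552. Match? YES.
Both conditions hold? YES.

YES


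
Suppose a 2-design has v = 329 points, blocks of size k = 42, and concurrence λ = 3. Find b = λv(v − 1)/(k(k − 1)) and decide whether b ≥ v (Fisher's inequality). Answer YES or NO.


b = λv(v − 1)/(k(k − 1)) = 3·329·328/(42·41) = 323736/1722 = 188.
Compare with v = 329: b < v, so Fisher's inequality fails.

NO


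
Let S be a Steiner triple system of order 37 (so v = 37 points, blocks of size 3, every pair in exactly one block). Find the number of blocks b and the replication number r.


An STS(v) is a 2-(v, 3, 1) BIBD: block size k = 3, λ = 1.
Replication: r(k − 1) = λ(v − 1) ⇒ r·2 = 37 − 1 = 36 ⇒ r = 18.
Block count: b = v(v − 1)/6 = 37·36/6 = 1332/6 = 222.

r = 18, b = 222.


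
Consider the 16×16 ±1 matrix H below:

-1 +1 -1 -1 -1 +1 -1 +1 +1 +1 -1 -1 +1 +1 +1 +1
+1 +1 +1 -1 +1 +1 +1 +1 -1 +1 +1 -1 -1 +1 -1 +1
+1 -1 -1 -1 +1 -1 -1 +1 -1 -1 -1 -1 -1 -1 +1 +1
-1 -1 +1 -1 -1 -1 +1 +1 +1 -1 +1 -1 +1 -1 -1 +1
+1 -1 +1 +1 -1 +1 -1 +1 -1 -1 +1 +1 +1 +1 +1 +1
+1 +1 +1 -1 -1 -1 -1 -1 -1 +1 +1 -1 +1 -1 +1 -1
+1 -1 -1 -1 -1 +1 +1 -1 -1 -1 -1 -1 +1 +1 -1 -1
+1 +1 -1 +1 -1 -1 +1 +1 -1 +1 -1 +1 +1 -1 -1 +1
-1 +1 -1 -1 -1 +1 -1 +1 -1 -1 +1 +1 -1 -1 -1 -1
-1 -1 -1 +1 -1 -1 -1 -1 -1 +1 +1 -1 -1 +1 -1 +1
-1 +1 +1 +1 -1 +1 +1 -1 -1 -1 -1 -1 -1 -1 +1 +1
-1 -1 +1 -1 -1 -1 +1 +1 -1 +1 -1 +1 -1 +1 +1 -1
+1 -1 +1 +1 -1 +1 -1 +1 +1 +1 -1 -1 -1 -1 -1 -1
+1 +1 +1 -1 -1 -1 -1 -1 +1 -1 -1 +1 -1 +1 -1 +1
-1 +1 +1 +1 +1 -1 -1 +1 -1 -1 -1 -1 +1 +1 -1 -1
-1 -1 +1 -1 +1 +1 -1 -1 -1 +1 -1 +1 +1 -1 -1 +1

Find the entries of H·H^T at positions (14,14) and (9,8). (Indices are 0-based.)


Row 8 of H: [-1, 1, -1, -1, -1, 1, -1, 1, -1, -1, 1, 1, -1, -1, -1, -1].
Row 9 of H: [-1, -1, -1, 1, -1, -1, -1, -1, -1, 1, 1, -1, -1, 1, -1, 1].
Row 14 of H: [-1, 1, 1, 1, 1, -1, -1, 1, -1, -1, -1, -1, 1, 1, -1, -1].
(H·H^T)[14][14] = Σ_j H[14][j]·H[14][j] = (-1)² + (1)² + (1)² + (1)² + (1)² + (-1)² + (-1)² + (1)² + (-1)² + (-1)² + (-1)² + (-1)² + (1)² + (1)² + (-1)² + (-1)² = 1 + 1 + 1 + 1 + 1 + 1 + 1 + 1 + 1 + 1 + 1 + 1 + 1 + 1 + 1 + 1 = 16.
(H·H^T)[9][8] = Σ_j H[9][j]·H[8][j] = (-1)·(-1) + (-1)·(1) + (-1)·(-1) + (1)·(-1) + (-1)·(-1) + (-1)·(1) + (-1)·(-1) + (-1)·(1) + (-1)·(-1) + (1)·(-1) + (1)·(1) + (-1)·(1) + (-1)·(-1) + (1)·(-1) + (-1)·(-1) + (1)·(-1) = 1 + -1 + 1 + -1 + 1 + -1 + 1 + -1 + 1 + -1 + 1 + -1 + 1 + -1 + 1 + -1 = 0.
So rows 9 and 8 are orthogonal; the diagonal entry equals n = 16.

(14,14) entry = 16; (9,8) entry = 0.


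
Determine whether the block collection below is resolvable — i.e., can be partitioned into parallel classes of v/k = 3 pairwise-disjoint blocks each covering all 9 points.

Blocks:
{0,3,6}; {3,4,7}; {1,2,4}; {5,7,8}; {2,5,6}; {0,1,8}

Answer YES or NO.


v = 9, block size k = 3, number of blocks = 6.
For resolvability, blocks must partition into parallel classes of size v/k = 3.
Total blocks must therefore be a multiple of 3: 6 = 3·2 + 0 ⇒ divisible ✓.
Greedy packing gives 2 candidate class(es). Each should be a full parallel class (size 3, covers all 9 points).
  Class 1 (3 blocks): {0,3,6}; {1,2,4}; {5,7,8}. Points covered: [0, 1, 2, 3, 4, 5, 6, 7, 8].
  Class 2 (3 blocks): {3,4,7}; {2,5,6}; {0,1,8}. Points covered: [0, 1, 2, 3, 4, 5, 6, 7, 8].
All classes full (size 3)? YES. All classes cover every point? YES.
Resolvable? YES.

YES


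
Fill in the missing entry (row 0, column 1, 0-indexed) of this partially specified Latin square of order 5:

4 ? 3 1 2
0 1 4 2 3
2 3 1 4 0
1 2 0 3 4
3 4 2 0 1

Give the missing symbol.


Row 0 contains symbols [1, 2, 3, 4] — missing [0].
Column 1 contains symbols [1, 2, 3, 4] — missing [0].
The missing symbol must appear in both missing sets; intersection = [0].
Therefore the hidden value is 0.

Missing value = 0.


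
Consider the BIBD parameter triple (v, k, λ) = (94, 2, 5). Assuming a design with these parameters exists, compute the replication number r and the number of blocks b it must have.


Any 2-(v, k, λ) BIBD satisfies two necessary conditions:
  (i)  Each point sits in r blocks, and counting incidences through any fixed point gives r(k − 1) = λ(v − 1), so r = λ(v − 1)/(k − 1).
  (ii) Total incidences bk = vr, so b = vr/k.
Step 1: r = λ(v − 1)/(k − 1) = 5·(94 − 1)/(2 − 1) = 5·93/1 = 465/1 = 465.
Step 2: b = vr/k = 94·465/2 = 43710/2 = 21855.
Check integrality: r = 465 ∈ Z ✓, b = 21855 ∈ Z ✓.
(These identities are necessary conditions: they determine r and b for any design with these parameters, but do not by themselves prove that one exists.)

r = 465, b = 21855.


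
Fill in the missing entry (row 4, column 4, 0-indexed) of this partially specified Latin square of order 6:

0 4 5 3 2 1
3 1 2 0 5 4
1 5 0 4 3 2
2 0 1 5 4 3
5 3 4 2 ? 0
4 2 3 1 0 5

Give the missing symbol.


Row 4 contains symbols [0, 2, 3, 4, 5] — missing [1].
Column 4 contains symbols [0, 2, 3, 4, 5] — missing [1].
The missing symbol must appear in both missing sets; intersection = [1].
Therefore the hidden value is 1.

Missing value = 1.


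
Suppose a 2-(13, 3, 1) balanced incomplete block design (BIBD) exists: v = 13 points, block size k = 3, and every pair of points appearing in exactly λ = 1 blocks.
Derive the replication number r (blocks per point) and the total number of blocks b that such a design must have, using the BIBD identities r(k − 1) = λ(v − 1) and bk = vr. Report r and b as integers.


Any 2-(v, k, λ) BIBD satisfies two necessary conditions:
  (i)  Each point sits in r blocks, and counting incidences through any fixed point gives r(k − 1) = λ(v − 1), so r = λ(v − 1)/(k − 1).
  (ii) Total incidences bk = vr, so b = vr/k.
Step 1: r = λ(v − 1)/(k − 1) = 1·(13 − 1)/(3 − 1) = 1·12/2 = 12/2 = 6.
Step 2: b = vr/k = 13·6/3 = 78/3 = 26.
Check integrality: r = 6 ∈ Z ✓, b = 26 ∈ Z ✓.
(These identities are necessary conditions: they determine r and b for any design with these parameters, but do not by themselves prove that one exists.)

r = 6, b = 26.


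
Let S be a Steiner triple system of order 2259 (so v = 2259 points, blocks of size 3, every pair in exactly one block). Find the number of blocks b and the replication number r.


An STS(v) is a 2-(v, 3, 1) BIBD: block size k = 3, λ = 1.
Replication: r(k − 1) = λ(v − 1) ⇒ r·2 = 2259 − 1 = 2258 ⇒ r = 1129.
Block count: bk = vr ⇒ b·3 = 2259·1129 = 2550411 ⇒ b = 850137.
(Check via b = v(v − 1)/6 = 2259·2258/6 = 5100822/6 = 850137.)

r = 1129, b = 850137.


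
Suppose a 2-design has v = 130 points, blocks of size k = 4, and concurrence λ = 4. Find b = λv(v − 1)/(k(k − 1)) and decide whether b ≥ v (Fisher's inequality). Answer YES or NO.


b = λv(v − 1)/(k(k − 1)) = 4·130·129/(4·3) = 67080/12 = 5590.
Compare with v = 130: b ≥ v, so Fisher's inequality holds.

YES


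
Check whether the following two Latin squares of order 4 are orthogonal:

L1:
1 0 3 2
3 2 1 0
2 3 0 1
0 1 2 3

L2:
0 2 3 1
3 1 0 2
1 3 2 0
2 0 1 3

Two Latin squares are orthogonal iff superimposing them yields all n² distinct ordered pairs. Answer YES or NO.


Form the n² = 16 superimposed pairs (L1[i][j], L2[i][j]), row by row (rows and columns indexed from 0):
row 0: (1,0) (0,2) (3,3) (2,1)
row 1: (3,3) (2,1) (1,0) (0,2)
row 2: (2,1) (3,3) (0,2) (1,0)
row 3: (0,2) (1,0) (2,1) (3,3)
Orthogonality requires all 16 pairs distinct.
But the pair (3,3) repeats: cell (0,2) has L1 = 3, L2 = 3, and cell (1,0) has L1 = 3, L2 = 3.
A repeated pair means some other pair never occurs (only 4 distinct pairs out of 16), so the squares are not orthogonal.
Conclusion: NO.

NO


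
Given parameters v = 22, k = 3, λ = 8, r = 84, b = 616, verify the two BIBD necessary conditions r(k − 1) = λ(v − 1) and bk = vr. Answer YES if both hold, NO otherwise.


Condition (i): r(k − 1) = 84·2 = 168; λ(v − 1) = 8·21 = 168. Match? YES.
Condition (ii): bk = 616·3 = 1848; vr = 22·84 = 1848. Match? YES.
Both conditions hold? YES.

YES


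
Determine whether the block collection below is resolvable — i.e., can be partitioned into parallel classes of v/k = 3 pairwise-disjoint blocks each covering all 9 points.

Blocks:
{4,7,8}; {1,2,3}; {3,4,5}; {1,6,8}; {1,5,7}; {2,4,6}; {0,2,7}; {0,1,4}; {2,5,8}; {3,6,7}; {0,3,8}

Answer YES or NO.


v = 9, block size k = 3, number of blocks = 11.
For resolvability, blocks must partition into parallel classes of size v/k = 3.
Total blocks must therefore be a multiple of 3: 11 = 3·3 + 2 ⇒ not divisible ✗.
Resolvable? NO.

NO


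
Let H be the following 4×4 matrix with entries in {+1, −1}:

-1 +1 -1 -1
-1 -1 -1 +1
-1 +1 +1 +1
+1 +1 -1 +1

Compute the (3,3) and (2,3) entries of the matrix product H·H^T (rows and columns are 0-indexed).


Row 2 of H: [-1, 1, 1, 1].
Row 3 of H: [1, 1, -1, 1].
(H·H^T)[3][3] = Σ_j H[3][j]·H[3][j] = (1)² + (1)² + (-1)² + (1)² = 1 + 1 + 1 + 1 = 4.
(H·H^T)[2][3] = Σ_j H[2][j]·H[3][j] = (-1)·(1) + (1)·(1) + (1)·(-1) + (1)·(1) = -1 + 1 + -1 + 1 = 0.
So rows 2 and 3 are orthogonal; the diagonal entry equals n = 4.

(3,3) entry = 4; (2,3) entry = 0.


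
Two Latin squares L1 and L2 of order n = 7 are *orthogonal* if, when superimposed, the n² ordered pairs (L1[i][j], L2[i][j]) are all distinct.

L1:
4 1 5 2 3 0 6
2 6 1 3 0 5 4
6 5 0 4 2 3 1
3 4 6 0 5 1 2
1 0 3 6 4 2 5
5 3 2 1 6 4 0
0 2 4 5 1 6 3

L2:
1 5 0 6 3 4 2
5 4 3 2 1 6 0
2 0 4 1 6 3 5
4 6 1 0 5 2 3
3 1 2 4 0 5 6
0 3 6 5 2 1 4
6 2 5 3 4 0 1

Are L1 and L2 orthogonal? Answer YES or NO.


Form the n² = 49 superimposed pairs (L1[i][j], L2[i][j]), row by row (rows and columns indexed from 0):
row 0: (4,1) (1,5) (5,0) (2,6) (3,3) (0,4) (6,2)
row 1: (2,5) (6,4) (1,3) (3,2) (0,1) (5,6) (4,0)
row 2: (6,2) (5,0) (0,4) (4,1) (2,6) (3,3) (1,5)
row 3: (3,4) (4,6) (6,1) (0,0) (5,5) (1,2) (2,3)
row 4: (1,3) (0,1) (3,2) (6,4) (4,0) (2,5) (5,6)
row 5: (5,0) (3,3) (2,6) (1,5) (6,2) (4,1) (0,4)
row 6: (0,6) (2,2) (4,5) (5,3) (1,4) (6,0) (3,1)
Orthogonality requires all 49 pairs distinct.
But the pair (6,2) repeats: cell (0,6) has L1 = 6, L2 = 2, and cell (2,0) has L1 = 6, L2 = 2.
A repeated pair means some other pair never occurs (only 28 distinct pairs out of 49), so the squares are not orthogonal.
Conclusion: NO.

NO


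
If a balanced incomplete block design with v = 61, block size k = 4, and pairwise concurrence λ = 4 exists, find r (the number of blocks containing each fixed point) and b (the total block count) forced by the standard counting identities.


Any 2-(v, k, λ) BIBD satisfies two necessary conditions:
  (i)  Each point sits in r blocks, and counting incidences through any fixed point gives r(k − 1) = λ(v − 1), so r = λ(v − 1)/(k − 1).
  (ii) Total incidences bk = vr, so b = vr/k.
Step 1: r = λ(v − 1)/(k − 1) = 4·(61 − 1)/(4 − 1) = 4·60/3 = 240/3 = 80.
Step 2: b = vr/k = 61·80/4 = 4880/4 = 1220.
Check integrality: r = 80 ∈ Z ✓, b = 1220 ∈ Z ✓.
(These identities are necessary conditions: they determine r and b for any design with these parameters, but do not by themselves prove that one exists.)

r = 80, b = 1220.


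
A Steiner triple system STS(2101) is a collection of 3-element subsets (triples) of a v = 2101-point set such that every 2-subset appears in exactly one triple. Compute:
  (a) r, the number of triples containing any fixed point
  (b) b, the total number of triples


An STS(v) is a 2-(v, 3, 1) BIBD: block size k = 3, λ = 1.
Replication: r(k − 1) = λ(v − 1) ⇒ r·2 = 2101 − 1 = 2100 ⇒ r = 1050.
Block count: b = v(v − 1)/6 = 2101·2100/6 = 4412100/6 = 735350.

r = 1050, b = 735350.


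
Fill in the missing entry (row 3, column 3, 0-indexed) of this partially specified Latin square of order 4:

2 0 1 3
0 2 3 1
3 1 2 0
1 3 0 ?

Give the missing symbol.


Row 3 contains symbols [0, 1, 3] — missing [2].
Column 3 contains symbols [0, 1, 3] — missing [2].
The missing symbol must appear in both missing sets; intersection = [2].
Therefore the hidden value is 2.

Missing value = 2.


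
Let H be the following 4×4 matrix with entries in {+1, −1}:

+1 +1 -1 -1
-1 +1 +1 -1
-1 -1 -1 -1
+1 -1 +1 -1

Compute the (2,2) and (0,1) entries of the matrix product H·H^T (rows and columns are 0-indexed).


Row 0 of H: [1, 1, -1, -1].
Row 1 of H: [-1, 1, 1, -1].
Row 2 of H: [-1, -1, -1, -1].
(H·H^T)[2][2] = Σ_j H[2][j]·H[2][j] = (-1)² + (-1)² + (-1)² + (-1)² = 1 + 1 + 1 + 1 = 4.
(H·H^T)[0][1] = Σ_j H[0][j]·H[1][j] = (1)·(-1) + (1)·(1) + (-1)·(1) + (-1)·(-1) = -1 + 1 + -1 + 1 = 0.
So rows 0 and 1 are orthogonal; the diagonal entry equals n = 4.

(2,2) entry = 4; (0,1) entry = 0.


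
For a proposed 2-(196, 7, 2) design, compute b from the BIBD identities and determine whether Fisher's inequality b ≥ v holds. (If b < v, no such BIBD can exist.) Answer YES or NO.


r = λ(v − 1)/(k − 1) = 2·195/6 = 65.
b = vr/k = 196·65/7 = 1820.
Fisher's inequality: b ≥ v ⇔ 1820 ≥ 196? YES.

YES


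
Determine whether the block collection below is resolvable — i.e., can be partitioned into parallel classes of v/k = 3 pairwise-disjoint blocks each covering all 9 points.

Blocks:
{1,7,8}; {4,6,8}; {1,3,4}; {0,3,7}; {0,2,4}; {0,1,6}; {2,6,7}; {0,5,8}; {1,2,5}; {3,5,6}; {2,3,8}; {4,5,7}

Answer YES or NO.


v = 9, block size k = 3, number of blocks = 12.
For resolvability, blocks must partition into parallel classes of size v/k = 3.
Total blocks must therefore be a multiple of 3: 12 = 3·4 + 0 ⇒ divisible ✓.
Greedy packing gives 4 candidate class(es). Each should be a full parallel class (size 3, covers all 9 points).
  Class 1 (3 blocks): {1,7,8}; {0,2,4}; {3,5,6}. Points covered: [0, 1, 2, 3, 4, 5, 6, 7, 8].
  Class 2 (3 blocks): {4,6,8}; {0,3,7}; {1,2,5}. Points covered: [0, 1, 2, 3, 4, 5, 6, 7, 8].
  Class 3 (3 blocks): {1,3,4}; {2,6,7}; {0,5,8}. Points covered: [0, 1, 2, 3, 4, 5, 6, 7, 8].
  Class 4 (3 blocks): {0,1,6}; {2,3,8}; {4,5,7}. Points covered: [0, 1, 2, 3, 4, 5, 6, 7, 8].
All classes full (size 3)? YES. All classes cover every point? YES.
Resolvable? YES.

YES


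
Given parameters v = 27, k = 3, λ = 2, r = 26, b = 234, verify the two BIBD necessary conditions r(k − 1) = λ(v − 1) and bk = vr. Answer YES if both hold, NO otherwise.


Condition (i): r(k − 1) = 26·2 = 52; λ(v − 1) = 2·26 = 52. Match? YES.
Condition (ii): bk = 234·3 = 702; vr = 27·26 = 702. Match? YES.
Both conditions hold? YES.

YES


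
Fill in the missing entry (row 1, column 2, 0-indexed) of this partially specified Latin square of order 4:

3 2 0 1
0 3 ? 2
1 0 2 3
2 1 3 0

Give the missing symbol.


Row 1 contains symbols [0, 2, 3] — missing [1].
Column 2 contains symbols [0, 2, 3] — missing [1].
The missing symbol must appear in both missing sets; intersection = [1].
Therefore the hidden value is 1.

Missing value = 1.


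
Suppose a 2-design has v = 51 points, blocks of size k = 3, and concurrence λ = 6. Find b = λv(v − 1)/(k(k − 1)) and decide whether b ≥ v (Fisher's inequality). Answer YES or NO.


b = λv(v − 1)/(k(k − 1)) = 6·51·50/(3·2) = 15300/6 = 2550.
Compare with v = 51: b ≥ v, so Fisher's inequality holds.

YES


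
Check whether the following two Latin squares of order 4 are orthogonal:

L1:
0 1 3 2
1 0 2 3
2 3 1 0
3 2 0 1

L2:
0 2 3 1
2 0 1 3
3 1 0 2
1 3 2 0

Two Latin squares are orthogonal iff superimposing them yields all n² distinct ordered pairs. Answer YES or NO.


Form the n² = 16 superimposed pairs (L1[i][j], L2[i][j]), row by row (rows and columns indexed from 0):
row 0: (0,0) (1,2) (3,3) (2,1)
row 1: (1,2) (0,0) (2,1) (3,3)
row 2: (2,3) (3,1) (1,0) (0,2)
row 3: (3,1) (2,3) (0,2) (1,0)
Orthogonality requires all 16 pairs distinct.
But the pair (1,2) repeats: cell (0,1) has L1 = 1, L2 = 2, and cell (1,0) has L1 = 1, L2 = 2.
A repeated pair means some other pair never occurs (only 8 distinct pairs out of 16), so the squares are not orthogonal.
Conclusion: NO.

NO


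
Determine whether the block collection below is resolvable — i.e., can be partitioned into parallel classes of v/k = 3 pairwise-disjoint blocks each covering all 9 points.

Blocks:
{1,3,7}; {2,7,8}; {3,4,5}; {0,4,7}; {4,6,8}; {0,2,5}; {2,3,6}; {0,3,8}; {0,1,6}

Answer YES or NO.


v = 9, block size k = 3, number of blocks = 9.
For resolvability, blocks must partition into parallel classes of size v/k = 3.
Total blocks must therefore be a multiple of 3: 9 = 3·3 + 0 ⇒ divisible ✓.
Consider block {0,4,7}. The only other block(s) in the collection disjoint from it are {2,3,6} — just 1 block(s). Any parallel class containing {0,4,7} would need 2 other blocks each disjoint from it, so no parallel class of size 3 can contain {0,4,7}.
Since every block must belong to some parallel class in a resolution, the collection cannot be partitioned into parallel classes.
Resolvable? NO.

NO


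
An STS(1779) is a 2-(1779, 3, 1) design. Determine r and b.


An STS(v) is a 2-(v, 3, 1) BIBD: block size k = 3, λ = 1.
Replication: r(k − 1) = λ(v − 1) ⇒ r·2 = 1779 − 1 = 1778 ⇒ r = 889.
Block count: bk = vr ⇒ b·3 = 1779·889 = 1581531 ⇒ b = 527177.

r = 889, b = 527177.


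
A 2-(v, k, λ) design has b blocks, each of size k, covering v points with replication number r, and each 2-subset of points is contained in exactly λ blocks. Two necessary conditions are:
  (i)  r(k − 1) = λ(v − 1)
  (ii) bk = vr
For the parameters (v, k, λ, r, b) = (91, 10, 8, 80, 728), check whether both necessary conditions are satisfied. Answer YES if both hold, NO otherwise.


Condition (i): r(k − 1) = 80·9 = 720; λ(v − 1) = 8·90 = 720. Match? YES.
Condition (ii): bk = 728·10 = 7280; vr = 91·80 = 7280. Match? YES.
Both conditions hold? YES.

YES


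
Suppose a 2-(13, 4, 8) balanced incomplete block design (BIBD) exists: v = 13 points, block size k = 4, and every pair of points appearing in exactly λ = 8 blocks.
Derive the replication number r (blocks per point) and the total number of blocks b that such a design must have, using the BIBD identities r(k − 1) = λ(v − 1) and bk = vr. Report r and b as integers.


Any 2-(v, k, λ) BIBD satisfies two necessary conditions:
  (i)  Each point sits in r blocks, and counting incidences through any fixed point gives r(k − 1) = λ(v − 1), so r = λ(v − 1)/(k − 1).
  (ii) Total incidences bk = vr, so b = vr/k.
Step 1: r = λ(v − 1)/(k − 1) = 8·(13 − 1)/(4 − 1) = 8·12/3 = 96/3 = 32.
Step 2: b = vr/k = 13·32/4 = 416/4 = 104.
Check integrality: r = 32 ∈ Z ✓, b = 104 ∈ Z ✓.
(These identities are necessary conditions: they determine r and b for any design with these parameters, but do not by themselves prove that one exists.)

r = 32, b = 104.


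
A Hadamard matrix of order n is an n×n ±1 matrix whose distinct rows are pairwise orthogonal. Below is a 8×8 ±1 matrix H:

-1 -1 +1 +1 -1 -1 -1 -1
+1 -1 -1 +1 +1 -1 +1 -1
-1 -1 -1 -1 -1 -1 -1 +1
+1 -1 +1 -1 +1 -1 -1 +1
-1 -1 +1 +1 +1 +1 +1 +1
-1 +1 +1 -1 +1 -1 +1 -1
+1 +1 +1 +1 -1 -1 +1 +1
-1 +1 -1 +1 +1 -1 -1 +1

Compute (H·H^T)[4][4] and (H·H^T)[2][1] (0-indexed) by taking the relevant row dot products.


Row 1 of H: [1, -1, -1, 1, 1, -1, 1, -1].
Row 2 of H: [-1, -1, -1, -1, -1, -1, -1, 1].
Row 4 of H: [-1, -1, 1, 1, 1, 1, 1, 1].
(H·H^T)[4][4] = Σ_j H[4][j]·H[4][j] = (-1)² + (-1)² + (1)² + (1)² + (1)² + (1)² + (1)² + (1)² = 1 + 1 + 1 + 1 + 1 + 1 + 1 + 1 = 8.
(H·H^T)[2][1] = Σ_j H[2][j]·H[1][j] = (-1)·(1) + (-1)·(-1) + (-1)·(-1) + (-1)·(1) + (-1)·(1) + (-1)·(-1) + (-1)·(1) + (1)·(-1) = -1 + 1 + 1 + -1 + -1 + 1 + -1 + -1 = -2.
Rows 2 and 1 are not orthogonal (dot product = -2 ≠ 0), so H is not a Hadamard matrix.

(4,4) entry = 8; (2,1) entry = -2.


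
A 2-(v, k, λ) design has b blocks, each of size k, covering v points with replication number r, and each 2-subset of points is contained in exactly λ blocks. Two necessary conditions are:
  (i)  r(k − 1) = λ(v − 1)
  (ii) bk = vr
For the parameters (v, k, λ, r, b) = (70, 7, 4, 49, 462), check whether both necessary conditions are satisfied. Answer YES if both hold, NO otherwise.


Condition (i): r(k − 1) = 49·6 = 294; λ(v − 1) = 4·69 = 276. Match? NO.
Condition (ii): bk = 462·7 = 3234; vr = 70·49 = 3430. Match? NO.
Both conditions hold? NO.

NO


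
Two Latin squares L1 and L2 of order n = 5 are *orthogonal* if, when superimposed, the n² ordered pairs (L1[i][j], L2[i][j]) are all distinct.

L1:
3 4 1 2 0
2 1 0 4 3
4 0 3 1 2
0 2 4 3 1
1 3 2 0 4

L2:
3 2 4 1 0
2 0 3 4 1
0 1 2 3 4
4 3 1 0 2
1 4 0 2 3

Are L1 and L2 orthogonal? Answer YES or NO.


Form the n² = 25 superimposed pairs (L1[i][j], L2[i][j]), row by row (rows and columns indexed from 0):
row 0: (3,3) (4,2) (1,4) (2,1) (0,0)
row 1: (2,2) (1,0) (0,3) (4,4) (3,1)
row 2: (4,0) (0,1) (3,2) (1,3) (2,4)
row 3: (0,4) (2,3) (4,1) (3,0) (1,2)
row 4: (1,1) (3,4) (2,0) (0,2) (4,3)
Orthogonality requires all 25 pairs distinct.
Check by first coordinate: for each symbol s of L1, list the L2 entries in the n cells where L1 = s; they must all differ.
  L1 = 0: L2 entries (in reading order) 0, 3, 1, 4, 2 — all 5 distinct ✓
  L1 = 1: L2 entries (in reading order) 4, 0, 3, 2, 1 — all 5 distinct ✓
  L1 = 2: L2 entries (in reading order) 1, 2, 4, 3, 0 — all 5 distinct ✓
  L1 = 3: L2 entries (in reading order) 3, 1, 2, 0, 4 — all 5 distinct ✓
  L1 = 4: L2 entries (in reading order) 2, 4, 0, 1, 3 — all 5 distinct ✓
Every symbol of L1 meets every symbol of L2 exactly once, so all 25 pairs are distinct (25 of 25).
Conclusion: YES.

YES


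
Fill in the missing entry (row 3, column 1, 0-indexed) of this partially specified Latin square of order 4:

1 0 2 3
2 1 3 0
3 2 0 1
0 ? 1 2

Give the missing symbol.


Row 3 contains symbols [0, 1, 2] — missing [3].
Column 1 contains symbols [0, 1, 2] — missing [3].
The missing symbol must appear in both missing sets; intersection = [3].
Therefore the hidden value is 3.

Missing value = 3.


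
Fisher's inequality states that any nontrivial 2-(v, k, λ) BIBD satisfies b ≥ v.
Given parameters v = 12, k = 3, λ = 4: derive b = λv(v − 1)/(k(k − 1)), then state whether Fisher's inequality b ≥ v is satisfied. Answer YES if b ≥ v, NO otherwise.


r = λ(v − 1)/(k − 1) = 4·11/2 = 22.
b = vr/k = 12·22/3 = 88.
Fisher's inequality: b ≥ v ⇔ 88 ≥ 12? YES.

YES


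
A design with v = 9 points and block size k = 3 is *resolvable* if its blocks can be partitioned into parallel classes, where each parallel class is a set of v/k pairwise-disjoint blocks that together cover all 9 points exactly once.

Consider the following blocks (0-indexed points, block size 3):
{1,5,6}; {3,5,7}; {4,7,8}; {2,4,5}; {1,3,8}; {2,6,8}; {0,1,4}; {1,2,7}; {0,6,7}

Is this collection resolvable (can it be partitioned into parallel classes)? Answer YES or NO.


v = 9, block size k = 3, number of blocks = 9.
For resolvability, blocks must partition into parallel classes of size v/k = 3.
Total blocks must therefore be a multiple of 3: 9 = 3·3 + 0 ⇒ divisible ✓.
Consider block {1,5,6}. The only other block(s) in the collection disjoint from it are {4,7,8} — just 1 block(s). Any parallel class containing {1,5,6} would need 2 other blocks each disjoint from it, so no parallel class of size 3 can contain {1,5,6}.
Since every block must belong to some parallel class in a resolution, the collection cannot be partitioned into parallel classes.
Resolvable? NO.

NO


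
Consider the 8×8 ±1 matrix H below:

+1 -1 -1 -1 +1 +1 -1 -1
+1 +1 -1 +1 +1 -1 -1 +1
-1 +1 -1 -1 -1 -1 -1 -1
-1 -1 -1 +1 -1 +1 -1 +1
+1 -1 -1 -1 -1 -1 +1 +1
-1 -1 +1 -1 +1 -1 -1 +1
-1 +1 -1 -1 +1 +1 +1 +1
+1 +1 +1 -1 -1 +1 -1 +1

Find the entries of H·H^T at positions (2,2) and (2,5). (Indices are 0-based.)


Row 2 of H: [-1, 1, -1, -1, -1, -1, -1, -1].
Row 5 of H: [-1, -1, 1, -1, 1, -1, -1, 1].
(H·H^T)[2][2] = Σ_j H[2][j]·H[2][j] = (-1)² + (1)² + (-1)² + (-1)² + (-1)² + (-1)² + (-1)² + (-1)² = 1 + 1 + 1 + 1 + 1 + 1 + 1 + 1 = 8.
(H·H^T)[2][5] = Σ_j H[2][j]·H[5][j] = (-1)·(-1) + (1)·(-1) + (-1)·(1) + (-1)·(-1) + (-1)·(1) + (-1)·(-1) + (-1)·(-1) + (-1)·(1) = 1 + -1 + -1 + 1 + -1 + 1 + 1 + -1 = 0.
So rows 2 and 5 are orthogonal; the diagonal entry equals n = 8.

(2,2) entry = 8; (2,5) entry = 0.


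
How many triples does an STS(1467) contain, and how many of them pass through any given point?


An STS(v) is a 2-(v, 3, 1) BIBD: block size k = 3, λ = 1.
Replication: r(k − 1) = λ(v − 1) ⇒ r·2 = 1467 − 1 = 1466 ⇒ r = 733.
Block count: b = v(v − 1)/6 = 1467·1466/6 = 2150622/6 = 358437.

r = 733, b = 358437.


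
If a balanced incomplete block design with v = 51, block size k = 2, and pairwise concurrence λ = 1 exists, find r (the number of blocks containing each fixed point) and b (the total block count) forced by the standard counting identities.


Any 2-(v, k, λ) BIBD satisfies two necessary conditions:
  (i)  Each point sits in r blocks, and counting incidences through any fixed point gives r(k − 1) = λ(v − 1), so r = λ(v − 1)/(k − 1).
  (ii) Total incidences bk = vr, so b = vr/k.
Step 1: r = λ(v − 1)/(k − 1) = 1·(51 − 1)/(2 − 1) = 1·50/1 = 50/1 = 50.
Step 2: b = vr/k = 51·50/2 = 2550/2 = 1275.
Check integrality: r = 50 ∈ Z ✓, b = 1275 ∈ Z ✓.
(These identities are necessary conditions: they determine r and b for any design with these parameters, but do not by themselves prove that one exists.)

r = 50, b = 1275.


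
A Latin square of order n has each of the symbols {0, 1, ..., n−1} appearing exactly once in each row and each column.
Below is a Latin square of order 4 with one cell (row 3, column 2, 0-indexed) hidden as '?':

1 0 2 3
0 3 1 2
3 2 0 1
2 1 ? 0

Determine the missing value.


Row 3 contains symbols [0, 1, 2] — missing [3].
Column 2 contains symbols [0, 1, 2] — missing [3].
The missing symbol must appear in both missing sets; intersection = [3].
Therefore the hidden value is 3.

Missing value = 3.


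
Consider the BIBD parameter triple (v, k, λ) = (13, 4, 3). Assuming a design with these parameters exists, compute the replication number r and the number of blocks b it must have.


Any 2-(v, k, λ) BIBD satisfies two necessary conditions:
  (i)  Each point sits in r blocks, and counting incidences through any fixed point gives r(k − 1) = λ(v − 1), so r = λ(v − 1)/(k − 1).
  (ii) Total incidences bk = vr, so b = vr/k.
Step 1: r = λ(v − 1)/(k − 1) = 3·(13 − 1)/(4 − 1) = 3·12/3 = 36/3 = 12.
Step 2: b = vr/k = 13·12/4 = 156/4 = 39.
Check integrality: r = 12 ∈ Z ✓, b = 39 ∈ Z ✓.
(These identities are necessary conditions: they determine r and b for any design with these parameters, but do not by themselves prove that one exists.)

r = 12, b = 39.


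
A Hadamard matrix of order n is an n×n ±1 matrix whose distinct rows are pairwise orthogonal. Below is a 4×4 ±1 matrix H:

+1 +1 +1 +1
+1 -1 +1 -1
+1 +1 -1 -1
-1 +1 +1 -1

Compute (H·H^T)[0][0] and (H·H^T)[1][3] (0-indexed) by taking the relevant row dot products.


Row 0 of H: [1, 1, 1, 1].
Row 1 of H: [1, -1, 1, -1].
Row 3 of H: [-1, 1, 1, -1].
(H·H^T)[0][0] = Σ_j H[0][j]·H[0][j] = (1)² + (1)² + (1)² + (1)² = 1 + 1 + 1 + 1 = 4.
(H·H^T)[1][3] = Σ_j H[1][j]·H[3][j] = (1)·(-1) + (-1)·(1) + (1)·(1) + (-1)·(-1) = -1 + -1 + 1 + 1 = 0.
So rows 1 and 3 are orthogonal; the diagonal entry equals n = 4.

(0,0) entry = 4; (1,3) entry = 0.


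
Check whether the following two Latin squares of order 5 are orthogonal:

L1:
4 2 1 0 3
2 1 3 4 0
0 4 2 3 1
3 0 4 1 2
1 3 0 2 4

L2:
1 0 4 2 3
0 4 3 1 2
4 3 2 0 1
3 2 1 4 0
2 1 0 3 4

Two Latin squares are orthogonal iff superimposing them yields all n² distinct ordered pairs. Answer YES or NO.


Form the n² = 25 superimposed pairs (L1[i][j], L2[i][j]), row by row (rows and columns indexed from 0):
row 0: (4,1) (2,0) (1,4) (0,2) (3,3)
row 1: (2,0) (1,4) (3,3) (4,1) (0,2)
row 2: (0,4) (4,3) (2,2) (3,0) (1,1)
row 3: (3,3) (0,2) (4,1) (1,4) (2,0)
row 4: (1,2) (3,1) (0,0) (2,3) (4,4)
Orthogonality requires all 25 pairs distinct.
But the pair (2,0) repeats: cell (0,1) has L1 = 2, L2 = 0, and cell (1,0) has L1 = 2, L2 = 0.
A repeated pair means some other pair never occurs (only 15 distinct pairs out of 25), so the squares are not orthogonal.
Conclusion: NO.

NO


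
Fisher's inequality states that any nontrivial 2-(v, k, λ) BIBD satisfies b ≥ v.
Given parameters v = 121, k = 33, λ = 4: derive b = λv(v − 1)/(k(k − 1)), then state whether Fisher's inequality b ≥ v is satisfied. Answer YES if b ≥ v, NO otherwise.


r = λ(v − 1)/(k − 1) = 4·120/32 = 15.
b = vr/k = 121·15/33 = 55.
Fisher's inequality: b ≥ v ⇔ 55 ≥ 121? NO.

NO


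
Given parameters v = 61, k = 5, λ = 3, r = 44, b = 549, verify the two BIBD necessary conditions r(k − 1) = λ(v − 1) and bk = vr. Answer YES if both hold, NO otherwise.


Condition (i): r(k − 1) = 44·4 = 176; λ(v − 1) = 3·60 = 180. Match? NO.
Condition (ii): bk = 549·5 = 2745; vr = 61·44 = 2684. Match? NO.
Both conditions hold? NO.

NO


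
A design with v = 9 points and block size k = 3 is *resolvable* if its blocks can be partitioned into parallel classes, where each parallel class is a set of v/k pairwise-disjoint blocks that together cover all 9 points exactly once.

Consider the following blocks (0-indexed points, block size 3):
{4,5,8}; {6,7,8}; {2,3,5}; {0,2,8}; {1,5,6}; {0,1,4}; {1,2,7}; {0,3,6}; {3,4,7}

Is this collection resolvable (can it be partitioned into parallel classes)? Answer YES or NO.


v = 9, block size k = 3, number of blocks = 9.
For resolvability, blocks must partition into parallel classes of size v/k = 3.
Total blocks must therefore be a multiple of 3: 9 = 3·3 + 0 ⇒ divisible ✓.
Greedy packing gives 3 candidate class(es). Each should be a full parallel class (size 3, covers all 9 points).
  Class 1 (3 blocks): {4,5,8}; {1,2,7}; {0,3,6}. Points covered: [0, 1, 2, 3, 4, 5, 6, 7, 8].
  Class 2 (3 blocks): {6,7,8}; {2,3,5}; {0,1,4}. Points covered: [0, 1, 2, 3, 4, 5, 6, 7, 8].
  Class 3 (3 blocks): {0,2,8}; {1,5,6}; {3,4,7}. Points covered: [0, 1, 2, 3, 4, 5, 6, 7, 8].
All classes full (size 3)? YES. All classes cover every point? YES.
Resolvable? YES.

YES


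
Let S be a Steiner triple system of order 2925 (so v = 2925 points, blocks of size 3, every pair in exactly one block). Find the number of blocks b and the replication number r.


An STS(v) is a 2-(v, 3, 1) BIBD: block size k = 3, λ = 1.
Replication: r(k − 1) = λ(v − 1) ⇒ r·2 = 2925 − 1 = 2924 ⇒ r = 1462.
Block count: b = v(v − 1)/6 = 2925·2924/6 = 8552700/6 = 1425450.
(Check via bk = vr: 1425450·3 = 4276350 = 2925·1462 = 4276350 ✓.)

r = 1462, b = 1425450.


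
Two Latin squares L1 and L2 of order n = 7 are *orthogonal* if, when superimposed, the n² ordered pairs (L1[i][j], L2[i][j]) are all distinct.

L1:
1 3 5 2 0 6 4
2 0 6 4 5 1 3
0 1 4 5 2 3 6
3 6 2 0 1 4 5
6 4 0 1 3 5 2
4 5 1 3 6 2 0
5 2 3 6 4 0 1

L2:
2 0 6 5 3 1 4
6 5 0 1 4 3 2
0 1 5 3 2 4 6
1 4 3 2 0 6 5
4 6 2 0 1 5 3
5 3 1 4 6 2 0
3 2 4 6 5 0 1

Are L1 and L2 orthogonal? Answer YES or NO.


Form the n² = 49 superimposed pairs (L1[i][j], L2[i][j]), row by row (rows and columns indexed from 0):
row 0: (1,2) (3,0) (5,6) (2,5) (0,3) (6,1) (4,4)
row 1: (2,6) (0,5) (6,0) (4,1) (5,4) (1,3) (3,2)
row 2: (0,0) (1,1) (4,5) (5,3) (2,2) (3,4) (6,6)
row 3: (3,1) (6,4) (2,3) (0,2) (1,0) (4,6) (5,5)
row 4: (6,4) (4,6) (0,2) (1,0) (3,1) (5,5) (2,3)
row 5: (4,5) (5,3) (1,1) (3,4) (6,6) (2,2) (0,0)
row 6: (5,3) (2,2) (3,4) (6,6) (4,5) (0,0) (1,1)
Orthogonality requires all 49 pairs distinct.
But the pair (6,4) repeats: cell (3,1) has L1 = 6, L2 = 4, and cell (4,0) has L1 = 6, L2 = 4.
A repeated pair means some other pair never occurs (only 28 distinct pairs out of 49), so the squares are not orthogonal.
Conclusion: NO.

NO


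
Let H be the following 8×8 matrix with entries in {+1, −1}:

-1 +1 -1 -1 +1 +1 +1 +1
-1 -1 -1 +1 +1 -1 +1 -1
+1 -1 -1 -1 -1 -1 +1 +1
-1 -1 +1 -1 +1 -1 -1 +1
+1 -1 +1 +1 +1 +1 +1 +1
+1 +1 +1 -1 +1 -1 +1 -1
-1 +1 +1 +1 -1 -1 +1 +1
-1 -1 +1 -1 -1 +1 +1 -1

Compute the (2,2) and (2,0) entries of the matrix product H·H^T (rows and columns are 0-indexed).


Row 0 of H: [-1, 1, -1, -1, 1, 1, 1, 1].
Row 2 of H: [1, -1, -1, -1, -1, -1, 1, 1].
(H·H^T)[2][2] = Σ_j H[2][j]·H[2][j] = (1)² + (-1)² + (-1)² + (-1)² + (-1)² + (-1)² + (1)² + (1)² = 1 + 1 + 1 + 1 + 1 + 1 + 1 + 1 = 8.
(H·H^T)[2][0] = Σ_j H[2][j]·H[0][j] = (1)·(-1) + (-1)·(1) + (-1)·(-1) + (-1)·(-1) + (-1)·(1) + (-1)·(1) + (1)·(1) + (1)·(1) = -1 + -1 + 1 + 1 + -1 + -1 + 1 + 1 = 0.
So rows 2 and 0 are orthogonal; the diagonal entry equals n = 8.

(2,2) entry = 8; (2,0) entry = 0.


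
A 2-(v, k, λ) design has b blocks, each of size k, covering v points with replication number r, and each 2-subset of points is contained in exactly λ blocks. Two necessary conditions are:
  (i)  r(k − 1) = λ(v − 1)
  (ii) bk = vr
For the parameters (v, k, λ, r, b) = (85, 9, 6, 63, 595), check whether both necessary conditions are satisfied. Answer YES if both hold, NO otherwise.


Condition (i): r(k − 1) = 63·8 = 504; λ(v − 1) = 6·84 = 504. Match? YES.
Condition (ii): bk = 595·9 = 5355; vr = 85·63 = 5355. Match? YES.
Both conditions hold? YES.

YES


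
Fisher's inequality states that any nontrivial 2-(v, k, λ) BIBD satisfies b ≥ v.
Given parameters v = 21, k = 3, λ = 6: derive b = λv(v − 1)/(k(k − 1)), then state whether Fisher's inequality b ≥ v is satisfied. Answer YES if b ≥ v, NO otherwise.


b = λv(v − 1)/(k(k − 1)) = 6·21·20/(3·2) = 2520/6 = 420.
Compare with v = 21: b ≥ v, so Fisher's inequality holds.

YES


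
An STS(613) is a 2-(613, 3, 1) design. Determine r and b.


An STS(v) is a 2-(v, 3, 1) BIBD: block size k = 3, λ = 1.
Replication: r(k − 1) = λ(v − 1) ⇒ r·2 = 613 − 1 = 612 ⇒ r = 306.
Block count: b = v(v − 1)/6 = 613·612/6 = 375156/6 = 62526.

r = 306, b = 62526.


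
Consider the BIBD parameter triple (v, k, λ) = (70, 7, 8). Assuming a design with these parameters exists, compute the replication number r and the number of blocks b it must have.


Any 2-(v, k, λ) BIBD satisfies two necessary conditions:
  (i)  Each point sits in r blocks, and counting incidences through any fixed point gives r(k − 1) = λ(v − 1), so r = λ(v − 1)/(k − 1).
  (ii) Total incidences bk = vr, so b = vr/k.
Step 1: r = λ(v − 1)/(k − 1) = 8·(70 − 1)/(7 − 1) = 8·69/6 = 552/6 = 92.
Step 2: b = vr/k = 70·92/7 = 6440/7 = 920.
Check integrality: r = 92 ∈ Z ✓, b = 920 ∈ Z ✓.
(These identities are necessary conditions: they determine r and b for any design with these parameters, but do not by themselves prove that one exists.)

r = 92, b = 920.


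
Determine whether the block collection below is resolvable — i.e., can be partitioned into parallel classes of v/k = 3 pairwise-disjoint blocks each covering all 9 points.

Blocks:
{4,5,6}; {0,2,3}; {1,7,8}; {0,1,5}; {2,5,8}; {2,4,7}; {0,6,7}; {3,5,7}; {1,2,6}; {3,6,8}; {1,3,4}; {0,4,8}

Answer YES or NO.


v = 9, block size k = 3, number of blocks = 12.
For resolvability, blocks must partition into parallel classes of size v/k = 3.
Total blocks must therefore be a multiple of 3: 12 = 3·4 + 0 ⇒ divisible ✓.
Greedy packing gives 4 candidate class(es). Each should be a full parallel class (size 3, covers all 9 points).
  Class 1 (3 blocks): {4,5,6}; {0,2,3}; {1,7,8}. Points covered: [0, 1, 2, 3, 4, 5, 6, 7, 8].
  Class 2 (3 blocks): {0,1,5}; {2,4,7}; {3,6,8}. Points covered: [0, 1, 2, 3, 4, 5, 6, 7, 8].
  Class 3 (3 blocks): {2,5,8}; {0,6,7}; {1,3,4}. Points covered: [0, 1, 2, 3, 4, 5, 6, 7, 8].
  Class 4 (3 blocks): {3,5,7}; {1,2,6}; {0,4,8}. Points covered: [0, 1, 2, 3, 4, 5, 6, 7, 8].
All classes full (size 3)? YES. All classes cover every point? YES.
Resolvable? YES.

YES


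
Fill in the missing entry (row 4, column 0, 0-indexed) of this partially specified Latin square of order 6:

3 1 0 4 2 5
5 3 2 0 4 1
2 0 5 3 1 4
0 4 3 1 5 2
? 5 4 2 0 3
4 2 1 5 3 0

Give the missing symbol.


Row 4 contains symbols [0, 2, 3, 4, 5] — missing [1].
Column 0 contains symbols [0, 2, 3, 4, 5] — missing [1].
The missing symbol must appear in both missing sets; intersection = [1].
Therefore the hidden value is 1.

Missing value = 1.


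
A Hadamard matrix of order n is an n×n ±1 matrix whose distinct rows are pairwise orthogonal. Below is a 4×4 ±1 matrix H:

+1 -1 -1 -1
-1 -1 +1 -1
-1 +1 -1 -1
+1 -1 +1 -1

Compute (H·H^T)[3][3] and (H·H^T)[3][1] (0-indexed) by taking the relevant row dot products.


Row 1 of H: [-1, -1, 1, -1].
Row 3 of H: [1, -1, 1, -1].
(H·H^T)[3][3] = Σ_j H[3][j]·H[3][j] = (1)² + (-1)² + (1)² + (-1)² = 1 + 1 + 1 + 1 = 4.
(H·H^T)[3][1] = Σ_j H[3][j]·H[1][j] = (1)·(-1) + (-1)·(-1) + (1)·(1) + (-1)·(-1) = -1 + 1 + 1 + 1 = 2.
Rows 3 and 1 are not orthogonal (dot product = 2 ≠ 0), so H is not a Hadamard matrix.

(3,3) entry = 4; (3,1) entry = 2.
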